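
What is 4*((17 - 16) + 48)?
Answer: 196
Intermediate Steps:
4*((17 - 16) + 48) = 4*(1 + 48) = 4*49 = 196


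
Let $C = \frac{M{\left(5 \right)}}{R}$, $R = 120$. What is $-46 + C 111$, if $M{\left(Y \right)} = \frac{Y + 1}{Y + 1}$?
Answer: $- \frac{1803}{40} \approx -45.075$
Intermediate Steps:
$M{\left(Y \right)} = 1$ ($M{\left(Y \right)} = \frac{1 + Y}{1 + Y} = 1$)
$C = \frac{1}{120}$ ($C = 1 \cdot \frac{1}{120} = \frac{1}{120} \approx 0.0083333$)
$-46 + C 111 = -46 + \frac{1}{120} \cdot 111 = -46 + \frac{37}{40} = - \frac{1803}{40}$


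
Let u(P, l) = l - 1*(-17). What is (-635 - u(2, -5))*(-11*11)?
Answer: 78287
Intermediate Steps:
u(P, l) = 17 + l (u(P, l) = l + 17 = 17 + l)
(-635 - u(2, -5))*(-11*11) = (-635 - (17 - 5))*(-11*11) = (-635 - 1*12)*(-121) = (-635 - 12)*(-121) = -647*(-121) = 78287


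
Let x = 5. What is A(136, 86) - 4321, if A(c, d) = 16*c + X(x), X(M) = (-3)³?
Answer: -2172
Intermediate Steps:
X(M) = -27
A(c, d) = -27 + 16*c (A(c, d) = 16*c - 27 = -27 + 16*c)
A(136, 86) - 4321 = (-27 + 16*136) - 4321 = (-27 + 2176) - 4321 = 2149 - 4321 = -2172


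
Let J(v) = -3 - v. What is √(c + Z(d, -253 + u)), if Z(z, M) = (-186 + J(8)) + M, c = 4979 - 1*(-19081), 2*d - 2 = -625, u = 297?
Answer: √23907 ≈ 154.62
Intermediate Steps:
d = -623/2 (d = 1 + (½)*(-625) = 1 - 625/2 = -623/2 ≈ -311.50)
c = 24060 (c = 4979 + 19081 = 24060)
Z(z, M) = -197 + M (Z(z, M) = (-186 + (-3 - 1*8)) + M = (-186 + (-3 - 8)) + M = (-186 - 11) + M = -197 + M)
√(c + Z(d, -253 + u)) = √(24060 + (-197 + (-253 + 297))) = √(24060 + (-197 + 44)) = √(24060 - 153) = √23907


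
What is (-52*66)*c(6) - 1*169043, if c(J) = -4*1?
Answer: -155315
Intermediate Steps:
c(J) = -4
(-52*66)*c(6) - 1*169043 = -52*66*(-4) - 1*169043 = -3432*(-4) - 169043 = 13728 - 169043 = -155315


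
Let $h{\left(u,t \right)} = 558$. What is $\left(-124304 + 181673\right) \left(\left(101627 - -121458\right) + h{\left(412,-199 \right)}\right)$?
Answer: $12830175267$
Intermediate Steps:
$\left(-124304 + 181673\right) \left(\left(101627 - -121458\right) + h{\left(412,-199 \right)}\right) = \left(-124304 + 181673\right) \left(\left(101627 - -121458\right) + 558\right) = 57369 \left(\left(101627 + 121458\right) + 558\right) = 57369 \left(223085 + 558\right) = 57369 \cdot 223643 = 12830175267$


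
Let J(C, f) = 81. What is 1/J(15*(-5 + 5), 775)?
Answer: 1/81 ≈ 0.012346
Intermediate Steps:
1/J(15*(-5 + 5), 775) = 1/81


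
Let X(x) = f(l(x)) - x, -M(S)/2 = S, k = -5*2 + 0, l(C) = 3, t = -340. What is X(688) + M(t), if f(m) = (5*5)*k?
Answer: -258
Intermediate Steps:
k = -10 (k = -10 + 0 = -10)
M(S) = -2*S
f(m) = -250 (f(m) = (5*5)*(-10) = 25*(-10) = -250)
X(x) = -250 - x
X(688) + M(t) = (-250 - 1*688) - 2*(-340) = (-250 - 688) + 680 = -938 + 680 = -258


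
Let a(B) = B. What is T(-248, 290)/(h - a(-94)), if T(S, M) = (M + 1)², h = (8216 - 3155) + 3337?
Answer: 84681/8492 ≈ 9.9719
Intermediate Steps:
h = 8398 (h = 5061 + 3337 = 8398)
T(S, M) = (1 + M)²
T(-248, 290)/(h - a(-94)) = (1 + 290)²/(8398 - 1*(-94)) = 291²/(8398 + 94) = 84681/8492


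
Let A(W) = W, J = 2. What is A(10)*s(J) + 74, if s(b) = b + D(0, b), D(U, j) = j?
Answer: 114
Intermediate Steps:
s(b) = 2*b (s(b) = b + b = 2*b)
A(10)*s(J) + 74 = 10*(2*2) + 74 = 10*4 + 74 = 40 + 74 = 114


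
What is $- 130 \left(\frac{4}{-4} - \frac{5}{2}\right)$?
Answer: $455$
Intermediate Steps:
$- 130 \left(\frac{4}{-4} - \frac{5}{2}\right) = - 130 \left(4 \left(- \frac{1}{4}\right) - \frac{5}{2}\right) = - 130 \left(-1 - \frac{5}{2}\right) = \left(-130\right) \left(- \frac{7}{2}\right) = 455$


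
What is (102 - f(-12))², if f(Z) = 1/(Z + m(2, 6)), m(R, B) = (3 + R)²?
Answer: 1755625/169 ≈ 10388.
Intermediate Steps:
f(Z) = 1/(25 + Z) (f(Z) = 1/(Z + (3 + 2)²) = 1/(Z + 5²) = 1/(Z + 25) = 1/(25 + Z))
(102 - f(-12))² = (102 - 1/(25 - 12))² = (102 - 1/13)² = (1325/13)² = 1755625/169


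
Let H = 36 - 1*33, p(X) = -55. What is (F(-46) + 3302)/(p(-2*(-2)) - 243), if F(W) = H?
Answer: -3305/298 ≈ -11.091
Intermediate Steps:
H = 3 (H = 36 - 33 = 3)
F(W) = 3
(F(-46) + 3302)/(p(-2*(-2)) - 243) = (3 + 3302)/(-55 - 243) = 3305/(-298) = 3305*(-1/298) = -3305/298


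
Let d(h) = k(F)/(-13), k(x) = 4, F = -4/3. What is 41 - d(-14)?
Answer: 537/13 ≈ 41.308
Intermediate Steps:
F = -4/3 (F = -4*⅓ = -4/3 ≈ -1.3333)
d(h) = -4/13 (d(h) = 4/(-13) = 4*(-1/13) = -4/13)
41 - d(-14) = 41 - 1*(-4/13) = 41 + 4/13 = 537/13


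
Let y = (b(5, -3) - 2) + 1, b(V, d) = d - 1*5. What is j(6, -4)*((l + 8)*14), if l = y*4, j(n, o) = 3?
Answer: -1176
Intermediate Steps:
b(V, d) = -5 + d (b(V, d) = d - 5 = -5 + d)
y = -9 (y = ((-5 - 3) - 2) + 1 = (-8 - 2) + 1 = -10 + 1 = -9)
l = -36 (l = -9*4 = -36)
j(6, -4)*((l + 8)*14) = 3*((-36 + 8)*14) = 3*(-28*14) = 3*(-392) = -1176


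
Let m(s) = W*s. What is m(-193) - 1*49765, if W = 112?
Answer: -71381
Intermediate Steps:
m(s) = 112*s
m(-193) - 1*49765 = 112*(-193) - 1*49765 = -21616 - 49765 = -71381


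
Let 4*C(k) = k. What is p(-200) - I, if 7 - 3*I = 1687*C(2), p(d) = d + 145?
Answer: 1343/6 ≈ 223.83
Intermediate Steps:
p(d) = 145 + d
C(k) = k/4
I = -1673/6 (I = 7/3 - 1687*(¼)*2/3 = 7/3 - 1687/(3*2) = 7/3 - ⅓*1687/2 = 7/3 - 1687/6 = -1673/6 ≈ -278.83)
p(-200) - I = (145 - 200) - 1*(-1673/6) = -55 + 1673/6 = 1343/6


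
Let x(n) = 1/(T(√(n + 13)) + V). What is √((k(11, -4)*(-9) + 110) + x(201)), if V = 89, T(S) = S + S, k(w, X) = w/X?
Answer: √(47975 + 1078*√214)/(2*√(89 + 2*√214)) ≈ 11.609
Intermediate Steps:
T(S) = 2*S
x(n) = 1/(89 + 2*√(13 + n)) (x(n) = 1/(2*√(n + 13) + 89) = 1/(2*√(13 + n) + 89) = 1/(89 + 2*√(13 + n)))
√((k(11, -4)*(-9) + 110) + x(201)) = √(((11/(-4))*(-9) + 110) + 1/(89 + 2*√(13 + 201))) = √(((11*(-¼))*(-9) + 110) + 1/(89 + 2*√214)) = √((-11/4*(-9) + 110) + 1/(89 + 2*√214)) = √((99/4 + 110) + 1/(89 + 2*√214)) = √(539/4 + 1/(89 + 2*√214))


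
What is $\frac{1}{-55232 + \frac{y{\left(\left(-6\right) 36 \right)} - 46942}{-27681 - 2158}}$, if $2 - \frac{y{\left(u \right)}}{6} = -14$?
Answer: $- \frac{29839}{1648020802} \approx -1.8106 \cdot 10^{-5}$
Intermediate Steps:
$y{\left(u \right)} = 96$ ($y{\left(u \right)} = 12 - -84 = 12 + 84 = 96$)
$\frac{1}{-55232 + \frac{y{\left(\left(-6\right) 36 \right)} - 46942}{-27681 - 2158}} = \frac{1}{-55232 + \frac{96 - 46942}{-27681 - 2158}} = \frac{1}{-55232 - \frac{46846}{-29839}} = \frac{1}{-55232 - - \frac{46846}{29839}} = \frac{1}{-55232 + \frac{46846}{29839}} = \frac{1}{- \frac{1648020802}{29839}} = - \frac{29839}{1648020802}$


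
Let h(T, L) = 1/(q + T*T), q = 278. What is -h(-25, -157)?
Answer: -1/903 ≈ -0.0011074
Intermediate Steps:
h(T, L) = 1/(278 + T**2) (h(T, L) = 1/(278 + T*T) = 1/(278 + T**2))
-h(-25, -157) = -1/(278 + (-25)**2) = -1/(278 + 625) = -1/903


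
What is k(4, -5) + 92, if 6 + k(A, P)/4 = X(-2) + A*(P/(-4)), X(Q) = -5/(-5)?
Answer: 92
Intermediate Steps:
X(Q) = 1 (X(Q) = -5*(-⅕) = 1)
k(A, P) = -20 - A*P (k(A, P) = -24 + 4*(1 + A*(P/(-4))) = -24 + 4*(1 + A*(P*(-¼))) = -24 + 4*(1 + A*(-P/4)) = -24 + 4*(1 - A*P/4) = -24 + (4 - A*P) = -20 - A*P)
k(4, -5) + 92 = (-20 - 1*4*(-5)) + 92 = (-20 + 20) + 92 = 0 + 92 = 92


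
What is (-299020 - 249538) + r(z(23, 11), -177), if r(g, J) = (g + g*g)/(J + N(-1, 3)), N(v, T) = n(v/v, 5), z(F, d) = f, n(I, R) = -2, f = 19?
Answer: -98192262/179 ≈ -5.4856e+5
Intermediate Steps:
z(F, d) = 19
N(v, T) = -2
r(g, J) = (g + g²)/(-2 + J) (r(g, J) = (g + g*g)/(J - 2) = (g + g²)/(-2 + J))
(-299020 - 249538) + r(z(23, 11), -177) = (-299020 - 249538) + 19*(1 + 19)/(-2 - 177) = -548558 + 19*20/(-179) = -548558 + 19*(-1/179)*20 = -548558 - 380/179 = -98192262/179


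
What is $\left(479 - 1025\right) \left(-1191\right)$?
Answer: $650286$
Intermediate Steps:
$\left(479 - 1025\right) \left(-1191\right) = \left(-546\right) \left(-1191\right) = 650286$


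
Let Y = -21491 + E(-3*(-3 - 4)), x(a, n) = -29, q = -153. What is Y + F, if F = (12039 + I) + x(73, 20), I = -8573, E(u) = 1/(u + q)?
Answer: -2383129/132 ≈ -18054.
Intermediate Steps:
E(u) = 1/(-153 + u) (E(u) = 1/(u - 153) = 1/(-153 + u))
F = 3437 (F = (12039 - 8573) - 29 = 3466 - 29 = 3437)
Y = -2836813/132 (Y = -21491 + 1/(-153 - 3*(-3 - 4)) = -21491 + 1/(-153 - 3*(-7)) = -21491 + 1/(-153 + 21) = -21491 + 1/(-132) = -21491 - 1/132 = -2836813/132 ≈ -21491.)
Y + F = -2836813/132 + 3437 = -2383129/132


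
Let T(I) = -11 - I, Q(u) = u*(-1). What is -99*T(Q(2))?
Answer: 891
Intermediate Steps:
Q(u) = -u
-99*T(Q(2)) = -99*(-11 - (-1)*2) = -99*(-11 - 1*(-2)) = -99*(-11 + 2) = -99*(-9) = 891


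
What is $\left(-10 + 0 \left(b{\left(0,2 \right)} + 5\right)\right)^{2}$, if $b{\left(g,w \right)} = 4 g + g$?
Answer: $100$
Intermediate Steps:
$b{\left(g,w \right)} = 5 g$
$\left(-10 + 0 \left(b{\left(0,2 \right)} + 5\right)\right)^{2} = \left(-10 + 0 \left(5 \cdot 0 + 5\right)\right)^{2} = \left(-10 + 0 \left(0 + 5\right)\right)^{2} = \left(-10 + 0 \cdot 5\right)^{2} = \left(-10 + 0\right)^{2} = \left(-10\right)^{2} = 100$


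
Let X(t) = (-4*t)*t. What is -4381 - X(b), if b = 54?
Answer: 7283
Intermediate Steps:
X(t) = -4*t**2
-4381 - X(b) = -4381 - (-4)*54**2 = -4381 - (-4)*2916 = -4381 - 1*(-11664) = -4381 + 11664 = 7283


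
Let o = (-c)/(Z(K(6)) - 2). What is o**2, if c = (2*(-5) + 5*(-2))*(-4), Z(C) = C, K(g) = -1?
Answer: 6400/9 ≈ 711.11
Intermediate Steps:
c = 80 (c = (-10 - 10)*(-4) = -20*(-4) = 80)
o = 80/3 (o = (-1*80)/(-1 - 2) = -80/(-3) = -80*(-1/3) = 80/3 ≈ 26.667)
o**2 = (80/3)**2 = 6400/9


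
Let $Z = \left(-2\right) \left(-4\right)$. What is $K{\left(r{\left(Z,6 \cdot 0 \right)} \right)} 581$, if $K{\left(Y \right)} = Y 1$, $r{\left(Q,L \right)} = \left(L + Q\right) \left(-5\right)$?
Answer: $-23240$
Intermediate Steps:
$Z = 8$
$r{\left(Q,L \right)} = - 5 L - 5 Q$
$K{\left(Y \right)} = Y$
$K{\left(r{\left(Z,6 \cdot 0 \right)} \right)} 581 = \left(- 5 \cdot 6 \cdot 0 - 40\right) 581 = \left(\left(-5\right) 0 - 40\right) 581 = \left(0 - 40\right) 581 = \left(-40\right) 581 = -23240$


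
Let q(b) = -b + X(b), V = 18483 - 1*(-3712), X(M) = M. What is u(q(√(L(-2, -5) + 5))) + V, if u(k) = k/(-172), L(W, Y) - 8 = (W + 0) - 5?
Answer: 22195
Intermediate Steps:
L(W, Y) = 3 + W (L(W, Y) = 8 + ((W + 0) - 5) = 8 + (W - 5) = 8 + (-5 + W) = 3 + W)
V = 22195 (V = 18483 + 3712 = 22195)
q(b) = 0 (q(b) = -b + b = 0)
u(k) = -k/172 (u(k) = k*(-1/172) = -k/172)
u(q(√(L(-2, -5) + 5))) + V = -1/172*0 + 22195 = 0 + 22195 = 22195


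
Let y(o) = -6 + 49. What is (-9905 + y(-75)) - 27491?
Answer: -37353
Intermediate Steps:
y(o) = 43
(-9905 + y(-75)) - 27491 = (-9905 + 43) - 27491 = -9862 - 27491 = -37353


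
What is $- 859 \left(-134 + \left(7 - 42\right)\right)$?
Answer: $145171$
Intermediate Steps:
$- 859 \left(-134 + \left(7 - 42\right)\right) = - 859 \left(-134 - 35\right) = \left(-859\right) \left(-169\right) = 145171$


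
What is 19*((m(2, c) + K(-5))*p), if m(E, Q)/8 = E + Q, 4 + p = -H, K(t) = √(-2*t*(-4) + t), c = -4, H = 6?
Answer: 3040 - 570*I*√5 ≈ 3040.0 - 1274.6*I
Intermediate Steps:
K(t) = 3*√t (K(t) = √(8*t + t) = √(9*t) = 3*√t)
p = -10 (p = -4 - 1*6 = -4 - 6 = -10)
m(E, Q) = 8*E + 8*Q (m(E, Q) = 8*(E + Q) = 8*E + 8*Q)
19*((m(2, c) + K(-5))*p) = 19*(((8*2 + 8*(-4)) + 3*√(-5))*(-10)) = 19*(((16 - 32) + 3*(I*√5))*(-10)) = 19*((-16 + 3*I*√5)*(-10)) = 19*(160 - 30*I*√5) = 3040 - 570*I*√5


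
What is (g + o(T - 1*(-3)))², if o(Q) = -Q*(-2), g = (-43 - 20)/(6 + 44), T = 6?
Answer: 700569/2500 ≈ 280.23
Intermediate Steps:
g = -63/50 ≈ -1.2600
o(Q) = 2*Q
(g + o(T - 1*(-3)))² = (-63/50 + 2*(6 - 1*(-3)))² = (-63/50 + 2*(6 + 3))² = (-63/50 + 2*9)² = (-63/50 + 18)² = (837/50)² = 700569/2500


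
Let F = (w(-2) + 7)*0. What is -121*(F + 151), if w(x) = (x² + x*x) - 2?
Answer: -18271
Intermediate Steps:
w(x) = -2 + 2*x² (w(x) = (x² + x²) - 2 = 2*x² - 2 = -2 + 2*x²)
F = 0 (F = ((-2 + 2*(-2)²) + 7)*0 = ((-2 + 2*4) + 7)*0 = ((-2 + 8) + 7)*0 = (6 + 7)*0 = 13*0 = 0)
-121*(F + 151) = -121*(0 + 151) = -121*151 = -18271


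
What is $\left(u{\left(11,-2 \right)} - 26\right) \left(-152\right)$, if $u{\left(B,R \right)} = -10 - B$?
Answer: $7144$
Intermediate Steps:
$\left(u{\left(11,-2 \right)} - 26\right) \left(-152\right) = \left(\left(-10 - 11\right) - 26\right) \left(-152\right) = \left(-21 - 26\right) \left(-152\right) = \left(-47\right) \left(-152\right) = 7144$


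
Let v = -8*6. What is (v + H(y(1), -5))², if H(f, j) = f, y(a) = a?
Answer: 2209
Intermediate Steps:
v = -48
(v + H(y(1), -5))² = (-48 + 1)² = (-47)² = 2209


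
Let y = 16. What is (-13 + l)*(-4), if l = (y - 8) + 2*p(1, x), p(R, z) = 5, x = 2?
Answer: -20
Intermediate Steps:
l = 18 (l = (16 - 8) + 2*5 = 8 + 10 = 18)
(-13 + l)*(-4) = (-13 + 18)*(-4) = 5*(-4) = -20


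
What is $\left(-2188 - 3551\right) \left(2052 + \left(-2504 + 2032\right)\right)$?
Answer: $-9067620$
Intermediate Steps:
$\left(-2188 - 3551\right) \left(2052 + \left(-2504 + 2032\right)\right) = - 5739 \left(2052 - 472\right) = \left(-5739\right) 1580 = -9067620$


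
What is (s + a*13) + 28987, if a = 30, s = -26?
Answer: 29351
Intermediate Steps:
(s + a*13) + 28987 = (-26 + 30*13) + 28987 = (-26 + 390) + 28987 = 364 + 28987 = 29351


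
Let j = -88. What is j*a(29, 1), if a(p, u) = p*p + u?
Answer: -74096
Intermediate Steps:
a(p, u) = u + p² (a(p, u) = p² + u = u + p²)
j*a(29, 1) = -88*(1 + 29²) = -88*(1 + 841) = -88*842 = -74096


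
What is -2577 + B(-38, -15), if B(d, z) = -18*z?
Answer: -2307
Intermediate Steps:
B(d, z) = -18*z
-2577 + B(-38, -15) = -2577 - 18*(-15) = -2577 + 270 = -2307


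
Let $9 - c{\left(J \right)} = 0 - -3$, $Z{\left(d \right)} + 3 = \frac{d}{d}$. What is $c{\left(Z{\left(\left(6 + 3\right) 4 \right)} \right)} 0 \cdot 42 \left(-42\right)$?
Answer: $0$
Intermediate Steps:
$Z{\left(d \right)} = -2$ ($Z{\left(d \right)} = -3 + \frac{d}{d} = -3 + 1 = -2$)
$c{\left(J \right)} = 6$ ($c{\left(J \right)} = 9 - \left(0 - -3\right) = 9 - \left(0 + 3\right) = 9 - 3 = 6$)
$c{\left(Z{\left(\left(6 + 3\right) 4 \right)} \right)} 0 \cdot 42 \left(-42\right) = 6 \cdot 0 \cdot 42 \left(-42\right) = 0 \cdot 42 \left(-42\right) = 0 \left(-42\right) = 0$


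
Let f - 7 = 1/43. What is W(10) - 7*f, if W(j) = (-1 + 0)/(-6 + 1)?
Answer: -10527/215 ≈ -48.963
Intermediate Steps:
W(j) = ⅕ (W(j) = -1/(-5) = -1*(-⅕) = ⅕)
f = 302/43 (f = 7 + 1/43 = 302/43 ≈ 7.0233)
W(10) - 7*f = ⅕ - 7*302/43 = ⅕ - 2114/43 = -10527/215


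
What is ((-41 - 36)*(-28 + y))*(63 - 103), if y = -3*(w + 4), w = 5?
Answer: -169400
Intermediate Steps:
y = -27 (y = -3*(5 + 4) = -3*9 = -27)
((-41 - 36)*(-28 + y))*(63 - 103) = ((-41 - 36)*(-28 - 27))*(63 - 103) = -77*(-55)*(-40) = 4235*(-40) = -169400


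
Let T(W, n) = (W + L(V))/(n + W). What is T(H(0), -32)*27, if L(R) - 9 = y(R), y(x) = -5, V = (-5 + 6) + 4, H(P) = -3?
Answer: -27/35 ≈ -0.77143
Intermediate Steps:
V = 5 (V = 1 + 4 = 5)
L(R) = 4 (L(R) = 9 - 5 = 4)
T(W, n) = (4 + W)/(W + n) (T(W, n) = (W + 4)/(n + W) = (4 + W)/(W + n))
T(H(0), -32)*27 = ((4 - 3)/(-3 - 32))*27 = (1/(-35))*27 = -1/35*1*27 = -1/35*27 = -27/35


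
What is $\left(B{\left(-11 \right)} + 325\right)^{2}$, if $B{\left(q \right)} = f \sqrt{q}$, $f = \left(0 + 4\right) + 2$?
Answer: $105229 + 3900 i \sqrt{11} \approx 1.0523 \cdot 10^{5} + 12935.0 i$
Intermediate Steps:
$f = 6$ ($f = 4 + 2 = 6$)
$B{\left(q \right)} = 6 \sqrt{q}$
$\left(B{\left(-11 \right)} + 325\right)^{2} = \left(6 \sqrt{-11} + 325\right)^{2} = \left(6 i \sqrt{11} + 325\right)^{2} = \left(325 + 6 i \sqrt{11}\right)^{2}$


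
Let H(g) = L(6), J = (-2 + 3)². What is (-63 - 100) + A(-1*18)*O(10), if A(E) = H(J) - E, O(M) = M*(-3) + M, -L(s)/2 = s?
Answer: -283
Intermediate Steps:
J = 1 (J = 1² = 1)
L(s) = -2*s
H(g) = -12 (H(g) = -2*6 = -12)
O(M) = -2*M (O(M) = -3*M + M = -2*M)
A(E) = -12 - E
(-63 - 100) + A(-1*18)*O(10) = (-63 - 100) + (-12 - (-1)*18)*(-2*10) = -163 + (-12 - 1*(-18))*(-20) = -163 + (-12 + 18)*(-20) = -163 + 6*(-20) = -163 - 120 = -283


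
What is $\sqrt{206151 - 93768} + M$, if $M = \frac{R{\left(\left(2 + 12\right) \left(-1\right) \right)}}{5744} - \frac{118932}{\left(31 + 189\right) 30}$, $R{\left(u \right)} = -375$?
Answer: $- \frac{2597047}{143600} + 3 \sqrt{12487} \approx 317.15$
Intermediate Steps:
$M = - \frac{2597047}{143600}$ ($M = - \frac{375}{5744} - \frac{118932}{\left(31 + 189\right) 30} = \left(-375\right) \frac{1}{5744} - \frac{118932}{220 \cdot 30} = - \frac{375}{5744} - \frac{118932}{6600} = - \frac{375}{5744} - \frac{901}{50} = - \frac{2597047}{143600} \approx -18.085$)
$\sqrt{206151 - 93768} + M = \sqrt{206151 - 93768} - \frac{2597047}{143600} = \sqrt{112383} - \frac{2597047}{143600} = 3 \sqrt{12487} - \frac{2597047}{143600} = - \frac{2597047}{143600} + 3 \sqrt{12487}$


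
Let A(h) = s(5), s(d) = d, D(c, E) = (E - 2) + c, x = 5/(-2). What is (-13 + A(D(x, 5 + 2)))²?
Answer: 64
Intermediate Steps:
x = -5/2 (x = 5*(-½) = -5/2 ≈ -2.5000)
D(c, E) = -2 + E + c (D(c, E) = (-2 + E) + c = -2 + E + c)
A(h) = 5
(-13 + A(D(x, 5 + 2)))² = (-13 + 5)² = (-8)² = 64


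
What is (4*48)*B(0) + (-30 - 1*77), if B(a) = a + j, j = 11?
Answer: 2005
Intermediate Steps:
B(a) = 11 + a (B(a) = a + 11 = 11 + a)
(4*48)*B(0) + (-30 - 1*77) = (4*48)*(11 + 0) + (-30 - 1*77) = 192*11 + (-30 - 77) = 2112 - 107 = 2005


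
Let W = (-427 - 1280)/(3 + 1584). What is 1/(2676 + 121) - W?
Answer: 1592022/1479613 ≈ 1.0760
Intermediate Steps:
W = -569/529 (W = -1707/1587 = -1707*1/1587 = -569/529 ≈ -1.0756)
1/(2676 + 121) - W = 1/(2676 + 121) - 1*(-569/529) = 1/2797 + 569/529 = 1592022/1479613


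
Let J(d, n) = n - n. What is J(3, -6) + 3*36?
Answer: 108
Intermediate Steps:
J(d, n) = 0
J(3, -6) + 3*36 = 0 + 3*36 = 0 + 108 = 108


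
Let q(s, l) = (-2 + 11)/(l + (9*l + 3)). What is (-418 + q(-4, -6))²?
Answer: 63123025/361 ≈ 1.7486e+5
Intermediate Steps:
q(s, l) = 9/(3 + 10*l) (q(s, l) = 9/(l + (3 + 9*l)) = 9/(3 + 10*l))
(-418 + q(-4, -6))² = (-418 + 9/(3 + 10*(-6)))² = (-418 + 9/(3 - 60))² = (-418 + 9/(-57))² = (-418 + 9*(-1/57))² = (-418 - 3/19)² = (-7945/19)² = 63123025/361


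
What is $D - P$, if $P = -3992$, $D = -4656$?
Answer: $-664$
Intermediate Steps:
$D - P = -4656 - -3992 = -4656 + 3992 = -664$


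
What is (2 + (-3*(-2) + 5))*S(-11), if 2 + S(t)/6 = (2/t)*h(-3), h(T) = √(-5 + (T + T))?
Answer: -156 - 156*I*√11/11 ≈ -156.0 - 47.036*I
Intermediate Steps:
h(T) = √(-5 + 2*T)
S(t) = -12 + 12*I*√11/t (S(t) = -12 + 6*((2/t)*√(-5 + 2*(-3))) = -12 + 6*((2/t)*√(-5 - 6)) = -12 + 6*((2/t)*√(-11)) = -12 + 6*((2/t)*(I*√11)) = -12 + 6*(2*I*√11/t) = -12 + 12*I*√11/t)
(2 + (-3*(-2) + 5))*S(-11) = (2 + (-3*(-2) + 5))*(-12 + 12*I*√11/(-11)) = (2 + (6 + 5))*(-12 + 12*I*√11*(-1/11)) = (2 + 11)*(-12 - 12*I*√11/11) = 13*(-12 - 12*I*√11/11) = -156 - 156*I*√11/11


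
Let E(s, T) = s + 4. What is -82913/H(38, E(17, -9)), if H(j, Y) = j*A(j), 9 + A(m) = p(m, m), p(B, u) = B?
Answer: -82913/1102 ≈ -75.239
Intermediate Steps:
A(m) = -9 + m
E(s, T) = 4 + s
H(j, Y) = j*(-9 + j)
-82913/H(38, E(17, -9)) = -82913*1/(38*(-9 + 38)) = -82913/(38*29) = -82913/1102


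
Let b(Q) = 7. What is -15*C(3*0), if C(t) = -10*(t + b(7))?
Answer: 1050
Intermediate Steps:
C(t) = -70 - 10*t (C(t) = -10*(t + 7) = -10*(7 + t) = -70 - 10*t)
-15*C(3*0) = -15*(-70 - 30*0) = -15*(-70 - 10*0) = -15*(-70 + 0) = -15*(-70) = 1050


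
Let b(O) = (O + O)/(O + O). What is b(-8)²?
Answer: 1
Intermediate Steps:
b(O) = 1 (b(O) = (2*O)/((2*O)) = (2*O)*(1/(2*O)) = 1)
b(-8)² = 1² = 1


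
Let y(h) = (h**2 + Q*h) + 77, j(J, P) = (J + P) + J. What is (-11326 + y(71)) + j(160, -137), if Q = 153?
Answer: 4838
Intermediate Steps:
j(J, P) = P + 2*J
y(h) = 77 + h**2 + 153*h (y(h) = (h**2 + 153*h) + 77 = 77 + h**2 + 153*h)
(-11326 + y(71)) + j(160, -137) = (-11326 + (77 + 71**2 + 153*71)) + (-137 + 2*160) = (-11326 + (77 + 5041 + 10863)) + (-137 + 320) = (-11326 + 15981) + 183 = 4655 + 183 = 4838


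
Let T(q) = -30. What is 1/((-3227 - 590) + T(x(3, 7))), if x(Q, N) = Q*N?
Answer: -1/3847 ≈ -0.00025994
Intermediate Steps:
x(Q, N) = N*Q
1/((-3227 - 590) + T(x(3, 7))) = 1/((-3227 - 590) - 30) = 1/(-3817 - 30) = 1/(-3847) = -1/3847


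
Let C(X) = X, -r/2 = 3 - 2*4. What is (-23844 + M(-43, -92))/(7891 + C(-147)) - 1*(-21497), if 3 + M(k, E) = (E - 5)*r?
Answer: 166447951/7744 ≈ 21494.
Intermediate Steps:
r = 10 (r = -2*(3 - 2*4) = -2*(3 - 8) = -2*(-5) = 10)
M(k, E) = -53 + 10*E (M(k, E) = -3 + (E - 5)*10 = -3 + (-5 + E)*10 = -3 + (-50 + 10*E) = -53 + 10*E)
(-23844 + M(-43, -92))/(7891 + C(-147)) - 1*(-21497) = (-23844 + (-53 + 10*(-92)))/(7891 - 147) - 1*(-21497) = (-23844 + (-53 - 920))/7744 + 21497 = (-23844 - 973)*(1/7744) + 21497 = -24817*1/7744 + 21497 = -24817/7744 + 21497 = 166447951/7744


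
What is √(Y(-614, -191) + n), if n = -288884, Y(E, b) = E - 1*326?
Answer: 4*I*√18114 ≈ 538.35*I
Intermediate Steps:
Y(E, b) = -326 + E (Y(E, b) = E - 326 = -326 + E)
√(Y(-614, -191) + n) = √((-326 - 614) - 288884) = √(-940 - 288884) = √(-289824) = 4*I*√18114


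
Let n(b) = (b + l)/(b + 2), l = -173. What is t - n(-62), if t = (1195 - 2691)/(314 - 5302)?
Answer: -54121/14964 ≈ -3.6167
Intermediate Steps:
n(b) = (-173 + b)/(2 + b) (n(b) = (b - 173)/(b + 2) = (-173 + b)/(2 + b))
t = 374/1247 (t = -1496/(-4988) = -1496*(-1/4988) = 374/1247 ≈ 0.29992)
t - n(-62) = 374/1247 - (-173 - 62)/(2 - 62) = 374/1247 - (-235)/(-60) = 374/1247 - (-1)*(-235)/60 = 374/1247 - 1*47/12 = 374/1247 - 47/12 = -54121/14964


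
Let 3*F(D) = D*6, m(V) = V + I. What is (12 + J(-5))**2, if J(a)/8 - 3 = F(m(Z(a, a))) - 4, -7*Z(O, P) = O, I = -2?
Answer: 13456/49 ≈ 274.61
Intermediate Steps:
Z(O, P) = -O/7
m(V) = -2 + V (m(V) = V - 2 = -2 + V)
F(D) = 2*D (F(D) = (D*6)/3 = (6*D)/3 = 2*D)
J(a) = -40 - 16*a/7 (J(a) = 24 + 8*(2*(-2 - a/7) - 4) = 24 + 8*((-4 - 2*a/7) - 4) = 24 + 8*(-8 - 2*a/7) = 24 + (-64 - 16*a/7) = -40 - 16*a/7)
(12 + J(-5))**2 = (12 + (-40 - 16/7*(-5)))**2 = (12 + (-40 + 80/7))**2 = (12 - 200/7)**2 = (-116/7)**2 = 13456/49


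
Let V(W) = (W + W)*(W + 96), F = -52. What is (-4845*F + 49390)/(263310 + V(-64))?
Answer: 150665/129607 ≈ 1.1625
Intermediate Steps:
V(W) = 2*W*(96 + W) (V(W) = (2*W)*(96 + W) = 2*W*(96 + W))
(-4845*F + 49390)/(263310 + V(-64)) = (-4845*(-52) + 49390)/(263310 + 2*(-64)*(96 - 64)) = (251940 + 49390)/(263310 + 2*(-64)*32) = 301330/(263310 - 4096) = 301330/259214 = 301330*(1/259214) = 150665/129607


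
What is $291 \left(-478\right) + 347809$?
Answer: $208711$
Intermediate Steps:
$291 \left(-478\right) + 347809 = -139098 + 347809 = 208711$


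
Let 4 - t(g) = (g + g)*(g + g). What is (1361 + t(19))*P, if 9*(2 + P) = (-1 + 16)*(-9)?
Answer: 1343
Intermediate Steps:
t(g) = 4 - 4*g² (t(g) = 4 - (g + g)*(g + g) = 4 - 2*g*2*g = 4 - 4*g²)
P = -17 (P = -2 + ((-1 + 16)*(-9))/9 = -2 + (15*(-9))/9 = -2 + (⅑)*(-135) = -2 - 15 = -17)
(1361 + t(19))*P = (1361 + (4 - 4*19²))*(-17) = (1361 + (4 - 4*361))*(-17) = (1361 + (4 - 1444))*(-17) = (1361 - 1440)*(-17) = -79*(-17) = 1343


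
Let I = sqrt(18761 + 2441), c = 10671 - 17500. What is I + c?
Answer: -6829 + sqrt(21202) ≈ -6683.4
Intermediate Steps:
c = -6829
I = sqrt(21202) ≈ 145.61
I + c = sqrt(21202) - 6829 = -6829 + sqrt(21202)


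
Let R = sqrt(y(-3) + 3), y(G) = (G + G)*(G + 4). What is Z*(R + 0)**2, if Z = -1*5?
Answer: 15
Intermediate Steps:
Z = -5
y(G) = 2*G*(4 + G) (y(G) = (2*G)*(4 + G) = 2*G*(4 + G))
R = I*sqrt(3) (R = sqrt(2*(-3)*(4 - 3) + 3) = sqrt(2*(-3)*1 + 3) = sqrt(-6 + 3) = sqrt(-3) = I*sqrt(3) ≈ 1.732*I)
Z*(R + 0)**2 = -5*(I*sqrt(3) + 0)**2 = -5*(I*sqrt(3))**2 = -5*(-3) = 15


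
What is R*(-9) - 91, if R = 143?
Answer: -1378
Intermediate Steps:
R*(-9) - 91 = 143*(-9) - 91 = -1287 - 91 = -1378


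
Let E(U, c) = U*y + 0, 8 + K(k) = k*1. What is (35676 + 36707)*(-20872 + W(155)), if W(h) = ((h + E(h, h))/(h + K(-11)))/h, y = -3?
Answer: -102732974751/68 ≈ -1.5108e+9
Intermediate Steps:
K(k) = -8 + k (K(k) = -8 + k*1 = -8 + k)
E(U, c) = -3*U (E(U, c) = U*(-3) + 0 = -3*U + 0 = -3*U)
W(h) = -2/(-19 + h) (W(h) = ((h - 3*h)/(h + (-8 - 11)))/h = ((-2*h)/(h - 19))/h = ((-2*h)/(-19 + h))/h = (-2*h/(-19 + h))/h = -2/(-19 + h))
(35676 + 36707)*(-20872 + W(155)) = (35676 + 36707)*(-20872 - 2/(-19 + 155)) = 72383*(-20872 - 2/136) = 72383*(-20872 - 2*1/136) = 72383*(-20872 - 1/68) = 72383*(-1419297/68) = -102732974751/68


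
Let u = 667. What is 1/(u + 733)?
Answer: 1/1400 ≈ 0.00071429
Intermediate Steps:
1/(u + 733) = 1/(667 + 733) = 1/1400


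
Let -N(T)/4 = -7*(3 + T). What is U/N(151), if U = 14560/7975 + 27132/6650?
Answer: 23549/17194100 ≈ 0.0013696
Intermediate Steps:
N(T) = 84 + 28*T (N(T) = -(-28)*(3 + T) = -4*(-21 - 7*T) = 84 + 28*T)
U = 47098/7975 (U = 14560*(1/7975) + 27132*(1/6650) = 2912/1595 + 102/25 = 47098/7975 ≈ 5.9057)
U/N(151) = 47098/(7975*(84 + 28*151)) = 47098/(7975*(84 + 4228)) = (47098/7975)/4312 = (47098/7975)*(1/4312) = 23549/17194100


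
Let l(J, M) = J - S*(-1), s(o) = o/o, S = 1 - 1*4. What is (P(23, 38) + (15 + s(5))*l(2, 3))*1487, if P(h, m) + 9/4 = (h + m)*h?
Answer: 8236493/4 ≈ 2.0591e+6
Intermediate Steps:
P(h, m) = -9/4 + h*(h + m) (P(h, m) = -9/4 + (h + m)*h = -9/4 + h*(h + m))
S = -3 (S = 1 - 4 = -3)
s(o) = 1
l(J, M) = -3 + J (l(J, M) = J - (-3)*(-1) = J - 1*3 = J - 3 = -3 + J)
(P(23, 38) + (15 + s(5))*l(2, 3))*1487 = ((-9/4 + 23² + 23*38) + (15 + 1)*(-3 + 2))*1487 = ((-9/4 + 529 + 874) + 16*(-1))*1487 = (5603/4 - 16)*1487 = (5539/4)*1487 = 8236493/4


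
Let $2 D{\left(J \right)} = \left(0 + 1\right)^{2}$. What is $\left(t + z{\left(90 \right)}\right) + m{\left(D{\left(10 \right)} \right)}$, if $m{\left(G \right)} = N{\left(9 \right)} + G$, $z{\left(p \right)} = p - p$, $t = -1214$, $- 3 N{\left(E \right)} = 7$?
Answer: $- \frac{7295}{6} \approx -1215.8$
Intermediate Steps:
$N{\left(E \right)} = - \frac{7}{3}$ ($N{\left(E \right)} = \left(- \frac{1}{3}\right) 7 = - \frac{7}{3}$)
$D{\left(J \right)} = \frac{1}{2}$ ($D{\left(J \right)} = \frac{\left(0 + 1\right)^{2}}{2} = \frac{1^{2}}{2} = \frac{1}{2} \cdot 1 = \frac{1}{2}$)
$z{\left(p \right)} = 0$
$m{\left(G \right)} = - \frac{7}{3} + G$
$\left(t + z{\left(90 \right)}\right) + m{\left(D{\left(10 \right)} \right)} = \left(-1214 + 0\right) + \left(- \frac{7}{3} + \frac{1}{2}\right) = -1214 - \frac{11}{6} = - \frac{7295}{6}$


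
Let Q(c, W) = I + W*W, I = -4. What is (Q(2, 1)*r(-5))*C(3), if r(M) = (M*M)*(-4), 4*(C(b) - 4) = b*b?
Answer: 1875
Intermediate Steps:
C(b) = 4 + b²/4 (C(b) = 4 + (b*b)/4 = 4 + b²/4)
Q(c, W) = -4 + W² (Q(c, W) = -4 + W*W = -4 + W²)
r(M) = -4*M² (r(M) = M²*(-4) = -4*M²)
(Q(2, 1)*r(-5))*C(3) = ((-4 + 1²)*(-4*(-5)²))*(4 + (¼)*3²) = ((-4 + 1)*(-4*25))*(4 + (¼)*9) = (-3*(-100))*(4 + 9/4) = 300*(25/4) = 1875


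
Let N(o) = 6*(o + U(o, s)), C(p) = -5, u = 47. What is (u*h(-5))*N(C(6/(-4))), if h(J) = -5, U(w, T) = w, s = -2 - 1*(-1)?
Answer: 14100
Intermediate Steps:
s = -1 (s = -2 + 1 = -1)
N(o) = 12*o (N(o) = 6*(o + o) = 6*(2*o) = 12*o)
(u*h(-5))*N(C(6/(-4))) = (47*(-5))*(12*(-5)) = -235*(-60) = 14100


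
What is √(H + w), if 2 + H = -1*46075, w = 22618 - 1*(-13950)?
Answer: I*√9509 ≈ 97.514*I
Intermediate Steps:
w = 36568 (w = 22618 + 13950 = 36568)
H = -46077 (H = -2 - 1*46075 = -2 - 46075 = -46077)
√(H + w) = √(-46077 + 36568) = √(-9509) = I*√9509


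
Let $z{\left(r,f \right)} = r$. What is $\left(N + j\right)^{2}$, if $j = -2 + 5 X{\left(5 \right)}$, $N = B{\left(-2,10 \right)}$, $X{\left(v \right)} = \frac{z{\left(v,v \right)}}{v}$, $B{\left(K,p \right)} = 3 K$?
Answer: $9$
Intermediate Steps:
$X{\left(v \right)} = 1$ ($X{\left(v \right)} = \frac{v}{v} = 1$)
$N = -6$ ($N = 3 \left(-2\right) = -6$)
$j = 3$ ($j = -2 + 5 \cdot 1 = -2 + 5 = 3$)
$\left(N + j\right)^{2} = \left(-6 + 3\right)^{2} = \left(-3\right)^{2} = 9$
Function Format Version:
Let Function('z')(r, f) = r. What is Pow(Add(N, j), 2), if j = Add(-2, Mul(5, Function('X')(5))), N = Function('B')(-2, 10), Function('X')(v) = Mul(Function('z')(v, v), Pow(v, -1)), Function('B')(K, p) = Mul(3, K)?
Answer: 9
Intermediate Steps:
Function('X')(v) = 1 (Function('X')(v) = Mul(v, Pow(v, -1)) = 1)
N = -6 (N = Mul(3, -2) = -6)
j = 3 (j = Add(-2, Mul(5, 1)) = Add(-2, 5) = 3)
Pow(Add(N, j), 2) = Pow(Add(-6, 3), 2) = Pow(-3, 2) = 9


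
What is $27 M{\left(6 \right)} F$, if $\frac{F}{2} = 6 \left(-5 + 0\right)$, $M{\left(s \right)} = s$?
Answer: $-9720$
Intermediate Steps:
$F = -60$ ($F = 2 \cdot 6 \left(-5 + 0\right) = 2 \cdot 6 \left(-5\right) = 2 \left(-30\right) = -60$)
$27 M{\left(6 \right)} F = 27 \cdot 6 \left(-60\right) = 162 \left(-60\right) = -9720$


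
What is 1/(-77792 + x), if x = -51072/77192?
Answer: -9649/750621392 ≈ -1.2855e-5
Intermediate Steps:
x = -6384/9649 (x = -51072*1/77192 = -6384/9649 ≈ -0.66162)
1/(-77792 + x) = 1/(-77792 - 6384/9649) = 1/(-750621392/9649) = -9649/750621392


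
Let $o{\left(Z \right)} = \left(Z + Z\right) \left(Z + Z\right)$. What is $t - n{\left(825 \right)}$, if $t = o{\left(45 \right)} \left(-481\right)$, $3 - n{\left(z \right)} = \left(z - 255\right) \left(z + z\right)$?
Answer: $-2955603$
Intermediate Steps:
$o{\left(Z \right)} = 4 Z^{2}$ ($o{\left(Z \right)} = 2 Z 2 Z = 4 Z^{2}$)
$n{\left(z \right)} = 3 - 2 z \left(-255 + z\right)$ ($n{\left(z \right)} = 3 - \left(z - 255\right) \left(z + z\right) = 3 - \left(-255 + z\right) 2 z = 3 - 2 z \left(-255 + z\right)$)
$t = -3896100$ ($t = 4 \cdot 45^{2} \left(-481\right) = 4 \cdot 2025 \left(-481\right) = 8100 \left(-481\right) = -3896100$)
$t - n{\left(825 \right)} = -3896100 - \left(3 - 2 \cdot 825^{2} + 510 \cdot 825\right) = -3896100 - \left(3 - 1361250 + 420750\right) = -3896100 - -940497 = -3896100 + 940497 = -2955603$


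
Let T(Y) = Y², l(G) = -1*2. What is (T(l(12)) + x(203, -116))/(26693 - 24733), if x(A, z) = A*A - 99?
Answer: 20557/980 ≈ 20.977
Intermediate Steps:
l(G) = -2
x(A, z) = -99 + A² (x(A, z) = A² - 99 = -99 + A²)
(T(l(12)) + x(203, -116))/(26693 - 24733) = ((-2)² + (-99 + 203²))/(26693 - 24733) = (4 + (-99 + 41209))/1960 = (4 + 41110)*(1/1960) = 41114*(1/1960) = 20557/980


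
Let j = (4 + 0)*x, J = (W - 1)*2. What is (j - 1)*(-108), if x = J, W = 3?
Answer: -1620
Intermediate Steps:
J = 4 (J = (3 - 1)*2 = 2*2 = 4)
x = 4
j = 16 (j = (4 + 0)*4 = 4*4 = 16)
(j - 1)*(-108) = (16 - 1)*(-108) = 15*(-108) = -1620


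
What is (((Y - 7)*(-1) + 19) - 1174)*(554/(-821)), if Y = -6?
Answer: 632668/821 ≈ 770.61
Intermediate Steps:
(((Y - 7)*(-1) + 19) - 1174)*(554/(-821)) = (((-6 - 7)*(-1) + 19) - 1174)*(554/(-821)) = ((-13*(-1) + 19) - 1174)*(554*(-1/821)) = ((13 + 19) - 1174)*(-554/821) = (32 - 1174)*(-554/821) = -1142*(-554/821) = 632668/821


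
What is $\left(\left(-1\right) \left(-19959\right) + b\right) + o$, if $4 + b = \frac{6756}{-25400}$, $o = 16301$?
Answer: $\frac{230223911}{6350} \approx 36256.0$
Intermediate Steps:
$b = - \frac{27089}{6350}$ ($b = -4 + \frac{6756}{-25400} = -4 + 6756 \left(- \frac{1}{25400}\right) = -4 - \frac{1689}{6350} = - \frac{27089}{6350} \approx -4.266$)
$\left(\left(-1\right) \left(-19959\right) + b\right) + o = \left(\left(-1\right) \left(-19959\right) - \frac{27089}{6350}\right) + 16301 = \left(19959 - \frac{27089}{6350}\right) + 16301 = \frac{126712561}{6350} + 16301 = \frac{230223911}{6350}$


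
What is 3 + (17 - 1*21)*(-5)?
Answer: 23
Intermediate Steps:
3 + (17 - 1*21)*(-5) = 3 + (17 - 21)*(-5) = 3 - 4*(-5) = 3 + 20 = 23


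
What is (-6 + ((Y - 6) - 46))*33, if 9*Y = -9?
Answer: -1947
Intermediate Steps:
Y = -1 (Y = (⅑)*(-9) = -1)
(-6 + ((Y - 6) - 46))*33 = (-6 + ((-1 - 6) - 46))*33 = (-6 + (-7 - 46))*33 = (-6 - 53)*33 = -59*33 = -1947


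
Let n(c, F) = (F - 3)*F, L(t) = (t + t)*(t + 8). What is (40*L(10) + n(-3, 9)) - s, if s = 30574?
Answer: -16120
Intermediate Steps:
L(t) = 2*t*(8 + t) (L(t) = (2*t)*(8 + t) = 2*t*(8 + t))
n(c, F) = F*(-3 + F) (n(c, F) = (-3 + F)*F = F*(-3 + F))
(40*L(10) + n(-3, 9)) - s = (40*(2*10*(8 + 10)) + 9*(-3 + 9)) - 1*30574 = (40*(2*10*18) + 9*6) - 30574 = (40*360 + 54) - 30574 = (14400 + 54) - 30574 = 14454 - 30574 = -16120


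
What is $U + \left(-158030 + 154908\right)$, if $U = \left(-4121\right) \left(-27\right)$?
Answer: $108145$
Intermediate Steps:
$U = 111267$
$U + \left(-158030 + 154908\right) = 111267 + \left(-158030 + 154908\right) = 111267 - 3122 = 108145$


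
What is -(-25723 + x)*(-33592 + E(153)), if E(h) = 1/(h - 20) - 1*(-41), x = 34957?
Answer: 2168669052/7 ≈ 3.0981e+8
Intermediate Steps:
E(h) = 41 + 1/(-20 + h) (E(h) = 1/(-20 + h) + 41 = 41 + 1/(-20 + h))
-(-25723 + x)*(-33592 + E(153)) = -(-25723 + 34957)*(-33592 + (-819 + 41*153)/(-20 + 153)) = -9234*(-33592 + (-819 + 6273)/133) = -9234*(-33592 + (1/133)*5454) = -9234*(-33592 + 5454/133) = -9234*(-4462282)/133 = -1*(-2168669052/7) = 2168669052/7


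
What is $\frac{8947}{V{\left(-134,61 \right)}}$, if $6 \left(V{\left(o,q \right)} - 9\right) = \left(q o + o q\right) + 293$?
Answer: $- \frac{53682}{16001} \approx -3.3549$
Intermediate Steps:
$V{\left(o,q \right)} = \frac{347}{6} + \frac{o q}{3}$ ($V{\left(o,q \right)} = 9 + \frac{\left(q o + o q\right) + 293}{6} = 9 + \frac{\left(o q + o q\right) + 293}{6} = 9 + \frac{2 o q + 293}{6} = 9 + \frac{293 + 2 o q}{6} = 9 + \left(\frac{293}{6} + \frac{o q}{3}\right) = \frac{347}{6} + \frac{o q}{3}$)
$\frac{8947}{V{\left(-134,61 \right)}} = \frac{8947}{\frac{347}{6} + \frac{1}{3} \left(-134\right) 61} = \frac{8947}{\frac{347}{6} - \frac{8174}{3}} = \frac{8947}{- \frac{16001}{6}} = 8947 \left(- \frac{6}{16001}\right) = - \frac{53682}{16001}$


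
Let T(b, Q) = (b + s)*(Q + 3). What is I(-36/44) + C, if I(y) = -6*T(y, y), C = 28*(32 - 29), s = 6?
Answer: 1956/121 ≈ 16.165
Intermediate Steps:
T(b, Q) = (3 + Q)*(6 + b) (T(b, Q) = (b + 6)*(Q + 3) = (6 + b)*(3 + Q) = (3 + Q)*(6 + b))
C = 84 (C = 28*3 = 84)
I(y) = -108 - 54*y - 6*y**2 (I(y) = -6*(18 + 3*y + 6*y + y*y) = -6*(18 + 3*y + 6*y + y**2) = -6*(18 + y**2 + 9*y) = -108 - 54*y - 6*y**2)
I(-36/44) + C = (-108 - (-1944)/44 - 6*(-36/44)**2) + 84 = (-108 - (-1944)/44 - 6*(-36*1/44)**2) + 84 = (-108 - 54*(-9/11) - 6*(-9/11)**2) + 84 = (-108 + 486/11 - 6*81/121) + 84 = (-108 + 486/11 - 486/121) + 84 = -8208/121 + 84 = 1956/121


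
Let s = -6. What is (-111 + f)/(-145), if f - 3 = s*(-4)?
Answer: 84/145 ≈ 0.57931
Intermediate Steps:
f = 27 (f = 3 - 6*(-4) = 3 + 24 = 27)
(-111 + f)/(-145) = (-111 + 27)/(-145) = -84*(-1/145) = 84/145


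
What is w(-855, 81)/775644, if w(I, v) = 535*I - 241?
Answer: -228833/387822 ≈ -0.59005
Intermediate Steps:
w(I, v) = -241 + 535*I
w(-855, 81)/775644 = (-241 + 535*(-855))/775644 = (-241 - 457425)*(1/775644) = -457666*1/775644 = -228833/387822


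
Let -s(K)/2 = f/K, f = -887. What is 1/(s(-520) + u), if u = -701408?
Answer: -260/182366967 ≈ -1.4257e-6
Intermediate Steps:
s(K) = 1774/K (s(K) = -(-1774)/K = 1774/K)
1/(s(-520) + u) = 1/(1774/(-520) - 701408) = 1/(1774*(-1/520) - 701408) = 1/(-887/260 - 701408) = 1/(-182366967/260) = -260/182366967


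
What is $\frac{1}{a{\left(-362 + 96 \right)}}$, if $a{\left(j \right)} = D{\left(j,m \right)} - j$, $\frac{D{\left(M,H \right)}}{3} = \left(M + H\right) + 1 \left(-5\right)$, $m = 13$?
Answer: $- \frac{1}{508} \approx -0.0019685$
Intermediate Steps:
$D{\left(M,H \right)} = -15 + 3 H + 3 M$ ($D{\left(M,H \right)} = 3 \left(\left(M + H\right) + 1 \left(-5\right)\right) = 3 \left(\left(H + M\right) - 5\right) = 3 \left(-5 + H + M\right) = -15 + 3 H + 3 M$)
$a{\left(j \right)} = 24 + 2 j$ ($a{\left(j \right)} = \left(-15 + 3 \cdot 13 + 3 j\right) - j = \left(-15 + 39 + 3 j\right) - j = \left(24 + 3 j\right) - j = 24 + 2 j$)
$\frac{1}{a{\left(-362 + 96 \right)}} = \frac{1}{24 + 2 \left(-362 + 96\right)} = \frac{1}{24 + 2 \left(-266\right)} = \frac{1}{24 - 532} = \frac{1}{-508} = - \frac{1}{508}$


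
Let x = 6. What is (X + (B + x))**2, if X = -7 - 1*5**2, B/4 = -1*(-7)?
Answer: 4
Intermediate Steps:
B = 28 (B = 4*(-1*(-7)) = 4*7 = 28)
X = -32 (X = -7 - 1*25 = -7 - 25 = -32)
(X + (B + x))**2 = (-32 + (28 + 6))**2 = (-32 + 34)**2 = 2**2 = 4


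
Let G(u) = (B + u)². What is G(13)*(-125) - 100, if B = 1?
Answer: -24600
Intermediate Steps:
G(u) = (1 + u)²
G(13)*(-125) - 100 = (1 + 13)²*(-125) - 100 = 14²*(-125) - 100 = 196*(-125) - 100 = -24500 - 100 = -24600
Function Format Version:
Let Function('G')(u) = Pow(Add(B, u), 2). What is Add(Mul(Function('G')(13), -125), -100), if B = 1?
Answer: -24600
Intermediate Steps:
Function('G')(u) = Pow(Add(1, u), 2)
Add(Mul(Function('G')(13), -125), -100) = Add(Mul(Pow(Add(1, 13), 2), -125), -100) = Add(Mul(Pow(14, 2), -125), -100) = Add(Mul(196, -125), -100) = Add(-24500, -100) = -24600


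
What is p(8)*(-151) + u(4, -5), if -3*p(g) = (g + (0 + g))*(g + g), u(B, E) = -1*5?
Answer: 38641/3 ≈ 12880.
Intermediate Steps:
u(B, E) = -5
p(g) = -4*g²/3 (p(g) = -(g + (0 + g))*(g + g)/3 = -(g + g)*2*g/3 = -2*g*2*g/3 = -4*g²/3)
p(8)*(-151) + u(4, -5) = -4/3*8²*(-151) - 5 = -4/3*64*(-151) - 5 = -256/3*(-151) - 5 = 38656/3 - 5 = 38641/3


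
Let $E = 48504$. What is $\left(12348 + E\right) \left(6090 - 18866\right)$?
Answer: $-777445152$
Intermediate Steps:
$\left(12348 + E\right) \left(6090 - 18866\right) = \left(12348 + 48504\right) \left(6090 - 18866\right) = 60852 \left(-12776\right) = -777445152$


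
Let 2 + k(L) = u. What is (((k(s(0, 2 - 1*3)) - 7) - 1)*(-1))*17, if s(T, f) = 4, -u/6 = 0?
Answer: 170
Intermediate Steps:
u = 0 (u = -6*0 = 0)
k(L) = -2 (k(L) = -2 + 0 = -2)
(((k(s(0, 2 - 1*3)) - 7) - 1)*(-1))*17 = (((-2 - 7) - 1)*(-1))*17 = ((-9 - 1)*(-1))*17 = -10*(-1)*17 = 10*17 = 170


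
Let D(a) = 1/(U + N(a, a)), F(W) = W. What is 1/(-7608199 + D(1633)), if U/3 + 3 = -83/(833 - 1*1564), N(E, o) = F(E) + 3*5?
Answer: -1198358/9117346136511 ≈ -1.3144e-7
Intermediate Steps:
N(E, o) = 15 + E (N(E, o) = E + 3*5 = E + 15 = 15 + E)
U = -6330/731 (U = -9 + 3*(-83/(833 - 1*1564)) = -9 + 3*(-83/(833 - 1564)) = -9 + 3*(-83/(-731)) = -9 + 3*(-83*(-1/731)) = -9 + 3*(83/731) = -9 + 249/731 = -6330/731 ≈ -8.6594)
D(a) = 1/(4635/731 + a) (D(a) = 1/(-6330/731 + (15 + a)) = 1/(4635/731 + a))
1/(-7608199 + D(1633)) = 1/(-7608199 + 731/(4635 + 731*1633)) = 1/(-7608199 + 731/(4635 + 1193723)) = 1/(-7608199 + 731/1198358) = 1/(-9117346136511/1198358) = -1198358/9117346136511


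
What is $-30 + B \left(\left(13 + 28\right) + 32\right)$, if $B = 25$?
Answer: $1795$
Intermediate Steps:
$-30 + B \left(\left(13 + 28\right) + 32\right) = -30 + 25 \left(\left(13 + 28\right) + 32\right) = -30 + 25 \left(41 + 32\right) = -30 + 25 \cdot 73 = -30 + 1825 = 1795$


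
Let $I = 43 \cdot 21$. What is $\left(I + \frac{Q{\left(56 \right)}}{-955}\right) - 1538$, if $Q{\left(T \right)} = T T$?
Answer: $- \frac{609561}{955} \approx -638.28$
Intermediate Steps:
$Q{\left(T \right)} = T^{2}$
$I = 903$
$\left(I + \frac{Q{\left(56 \right)}}{-955}\right) - 1538 = \left(903 + \frac{56^{2}}{-955}\right) - 1538 = \left(903 + 3136 \left(- \frac{1}{955}\right)\right) - 1538 = \left(903 - \frac{3136}{955}\right) - 1538 = \frac{859229}{955} - 1538 = - \frac{609561}{955}$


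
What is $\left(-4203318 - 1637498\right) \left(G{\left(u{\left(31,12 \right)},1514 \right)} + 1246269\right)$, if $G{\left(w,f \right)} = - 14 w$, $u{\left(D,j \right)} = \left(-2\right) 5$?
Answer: $-7280045629744$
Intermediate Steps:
$u{\left(D,j \right)} = -10$
$\left(-4203318 - 1637498\right) \left(G{\left(u{\left(31,12 \right)},1514 \right)} + 1246269\right) = \left(-4203318 - 1637498\right) \left(\left(-14\right) \left(-10\right) + 1246269\right) = \left(-4203318 - 1637498\right) \left(140 + 1246269\right) = \left(-5840816\right) 1246409 = -7280045629744$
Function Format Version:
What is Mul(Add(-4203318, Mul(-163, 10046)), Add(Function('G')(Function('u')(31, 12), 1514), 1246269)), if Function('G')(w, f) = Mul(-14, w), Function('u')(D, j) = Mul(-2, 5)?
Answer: -7280045629744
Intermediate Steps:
Function('u')(D, j) = -10
Mul(Add(-4203318, Mul(-163, 10046)), Add(Function('G')(Function('u')(31, 12), 1514), 1246269)) = Mul(Add(-4203318, Mul(-163, 10046)), Add(Mul(-14, -10), 1246269)) = Mul(Add(-4203318, -1637498), Add(140, 1246269)) = Mul(-5840816, 1246409) = -7280045629744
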